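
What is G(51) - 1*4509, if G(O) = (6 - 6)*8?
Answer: -4509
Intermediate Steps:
G(O) = 0 (G(O) = 0*8 = 0)
G(51) - 1*4509 = 0 - 1*4509 = 0 - 4509 = -4509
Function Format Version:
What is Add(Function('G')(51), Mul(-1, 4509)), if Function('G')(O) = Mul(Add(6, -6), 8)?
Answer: -4509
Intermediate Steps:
Function('G')(O) = 0 (Function('G')(O) = Mul(0, 8) = 0)
Add(Function('G')(51), Mul(-1, 4509)) = Add(0, Mul(-1, 4509)) = Add(0, -4509) = -4509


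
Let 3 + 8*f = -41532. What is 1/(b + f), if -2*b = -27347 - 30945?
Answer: 8/191633 ≈ 4.1746e-5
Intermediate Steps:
f = -41535/8 (f = -3/8 + (⅛)*(-41532) = -3/8 - 10383/2 = -41535/8 ≈ -5191.9)
b = 29146 (b = -(-27347 - 30945)/2 = -½*(-58292) = 29146)
1/(b + f) = 1/(29146 - 41535/8) = 1/(191633/8) = 8/191633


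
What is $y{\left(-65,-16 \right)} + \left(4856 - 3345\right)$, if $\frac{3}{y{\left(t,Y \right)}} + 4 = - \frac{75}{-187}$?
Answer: $\frac{1016342}{673} \approx 1510.2$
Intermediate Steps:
$y{\left(t,Y \right)} = - \frac{561}{673}$ ($y{\left(t,Y \right)} = \frac{3}{-4 - \frac{75}{-187}} = \frac{3}{-4 - - \frac{75}{187}} = \frac{3}{-4 + \frac{75}{187}} = \frac{3}{- \frac{673}{187}} = 3 \left(- \frac{187}{673}\right) = - \frac{561}{673}$)
$y{\left(-65,-16 \right)} + \left(4856 - 3345\right) = - \frac{561}{673} + \left(4856 - 3345\right) = - \frac{561}{673} + 1511 = \frac{1016342}{673}$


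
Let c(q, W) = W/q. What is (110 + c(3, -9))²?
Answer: 11449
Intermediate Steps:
(110 + c(3, -9))² = (110 - 9/3)² = (110 - 9*⅓)² = (110 - 3)² = 107² = 11449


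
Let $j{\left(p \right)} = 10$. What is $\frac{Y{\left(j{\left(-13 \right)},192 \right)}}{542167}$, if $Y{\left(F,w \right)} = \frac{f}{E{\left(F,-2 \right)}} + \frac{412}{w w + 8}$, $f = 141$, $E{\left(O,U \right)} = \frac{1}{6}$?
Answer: $\frac{7798531}{4997695406} \approx 0.0015604$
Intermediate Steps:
$E{\left(O,U \right)} = \frac{1}{6}$
$Y{\left(F,w \right)} = 846 + \frac{412}{8 + w^{2}}$ ($Y{\left(F,w \right)} = 141 \frac{1}{\frac{1}{6}} + \frac{412}{w w + 8} = 141 \cdot 6 + \frac{412}{w^{2} + 8} = 846 + \frac{412}{8 + w^{2}}$)
$\frac{Y{\left(j{\left(-13 \right)},192 \right)}}{542167} = \frac{2 \frac{1}{8 + 192^{2}} \left(3590 + 423 \cdot 192^{2}\right)}{542167} = \frac{2 \left(3590 + 423 \cdot 36864\right)}{8 + 36864} \cdot \frac{1}{542167} = \frac{2 \left(3590 + 15593472\right)}{36872} \cdot \frac{1}{542167} = 2 \cdot \frac{1}{36872} \cdot 15597062 \cdot \frac{1}{542167} = \frac{7798531}{9218} \cdot \frac{1}{542167} = \frac{7798531}{4997695406}$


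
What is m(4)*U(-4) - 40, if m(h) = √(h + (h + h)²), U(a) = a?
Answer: -40 - 8*√17 ≈ -72.985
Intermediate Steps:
m(h) = √(h + 4*h²) (m(h) = √(h + (2*h)²) = √(h + 4*h²))
m(4)*U(-4) - 40 = √(4*(1 + 4*4))*(-4) - 40 = √(4*(1 + 16))*(-4) - 40 = √(4*17)*(-4) - 40 = √68*(-4) - 40 = (2*√17)*(-4) - 40 = -8*√17 - 40 = -40 - 8*√17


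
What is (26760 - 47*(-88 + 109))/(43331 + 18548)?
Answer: 25773/61879 ≈ 0.41651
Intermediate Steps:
(26760 - 47*(-88 + 109))/(43331 + 18548) = (26760 - 47*21)/61879 = (26760 - 987)*(1/61879) = 25773*(1/61879) = 25773/61879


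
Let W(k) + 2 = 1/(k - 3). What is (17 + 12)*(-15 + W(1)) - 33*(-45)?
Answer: 1955/2 ≈ 977.50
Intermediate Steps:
W(k) = -2 + 1/(-3 + k) (W(k) = -2 + 1/(k - 3) = -2 + 1/(-3 + k))
(17 + 12)*(-15 + W(1)) - 33*(-45) = (17 + 12)*(-15 + (7 - 2*1)/(-3 + 1)) - 33*(-45) = 29*(-15 + (7 - 2)/(-2)) + 1485 = 29*(-15 - 1/2*5) + 1485 = 29*(-15 - 5/2) + 1485 = 29*(-35/2) + 1485 = -1015/2 + 1485 = 1955/2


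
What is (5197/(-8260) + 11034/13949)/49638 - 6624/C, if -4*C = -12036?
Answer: -214034513799361/97226872874040 ≈ -2.2014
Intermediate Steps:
C = 3009 (C = -1/4*(-12036) = 3009)
(5197/(-8260) + 11034/13949)/49638 - 6624/C = (5197/(-8260) + 11034/13949)/49638 - 6624/3009 = (5197*(-1/8260) + 11034*(1/13949))*(1/49638) - 6624*1/3009 = (-5197/8260 + 11034/13949)*(1/49638) - 2208/1003 = (18647887/115218740)*(1/49638) - 2208/1003 = 18647887/5719227816120 - 2208/1003 = -214034513799361/97226872874040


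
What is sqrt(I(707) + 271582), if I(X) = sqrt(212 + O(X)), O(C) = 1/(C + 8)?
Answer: sqrt(138839507950 + 715*sqrt(108380415))/715 ≈ 521.15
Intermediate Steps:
O(C) = 1/(8 + C)
I(X) = sqrt(212 + 1/(8 + X))
sqrt(I(707) + 271582) = sqrt(sqrt((1697 + 212*707)/(8 + 707)) + 271582) = sqrt(sqrt((1697 + 149884)/715) + 271582) = sqrt(sqrt((1/715)*151581) + 271582) = sqrt(sqrt(151581/715) + 271582) = sqrt(sqrt(108380415)/715 + 271582) = sqrt(271582 + sqrt(108380415)/715)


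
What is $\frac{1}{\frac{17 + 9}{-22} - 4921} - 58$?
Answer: $- \frac{3140363}{54144} \approx -58.0$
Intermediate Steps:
$\frac{1}{\frac{17 + 9}{-22} - 4921} - 58 = \frac{1}{\left(- \frac{1}{22}\right) 26 - 4921} - 58 = \frac{1}{- \frac{13}{11} - 4921} - 58 = \frac{1}{- \frac{54144}{11}} - 58 = - \frac{11}{54144} - 58 = - \frac{3140363}{54144}$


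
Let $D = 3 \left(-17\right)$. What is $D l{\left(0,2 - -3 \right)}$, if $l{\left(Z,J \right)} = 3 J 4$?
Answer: $-3060$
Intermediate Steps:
$l{\left(Z,J \right)} = 12 J$
$D = -51$
$D l{\left(0,2 - -3 \right)} = - 51 \cdot 12 \left(2 - -3\right) = - 51 \cdot 12 \left(2 + 3\right) = - 51 \cdot 12 \cdot 5 = \left(-51\right) 60 = -3060$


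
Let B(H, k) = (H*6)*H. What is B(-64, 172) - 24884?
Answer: -308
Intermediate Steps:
B(H, k) = 6*H² (B(H, k) = (6*H)*H = 6*H²)
B(-64, 172) - 24884 = 6*(-64)² - 24884 = 6*4096 - 24884 = 24576 - 24884 = -308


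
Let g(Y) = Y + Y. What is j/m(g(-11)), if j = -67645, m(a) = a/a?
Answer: -67645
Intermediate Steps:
g(Y) = 2*Y
m(a) = 1
j/m(g(-11)) = -67645/1 = -67645*1 = -67645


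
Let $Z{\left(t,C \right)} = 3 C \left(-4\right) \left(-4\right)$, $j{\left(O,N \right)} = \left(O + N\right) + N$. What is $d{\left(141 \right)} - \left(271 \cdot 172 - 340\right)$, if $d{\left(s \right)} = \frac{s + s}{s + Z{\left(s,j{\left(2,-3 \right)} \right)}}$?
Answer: $- \frac{786718}{17} \approx -46278.0$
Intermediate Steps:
$j{\left(O,N \right)} = O + 2 N$ ($j{\left(O,N \right)} = \left(N + O\right) + N = O + 2 N$)
$Z{\left(t,C \right)} = 48 C$ ($Z{\left(t,C \right)} = - 12 C \left(-4\right) = 48 C$)
$d{\left(s \right)} = \frac{2 s}{-192 + s}$ ($d{\left(s \right)} = \frac{s + s}{s + 48 \left(2 + 2 \left(-3\right)\right)} = \frac{2 s}{s + 48 \left(2 - 6\right)} = \frac{2 s}{s + 48 \left(-4\right)} = \frac{2 s}{s - 192} = \frac{2 s}{-192 + s}$)
$d{\left(141 \right)} - \left(271 \cdot 172 - 340\right) = 2 \cdot 141 \frac{1}{-192 + 141} - \left(271 \cdot 172 - 340\right) = 2 \cdot 141 \frac{1}{-51} - \left(46612 - 340\right) = 2 \cdot 141 \left(- \frac{1}{51}\right) - 46272 = - \frac{94}{17} - 46272 = - \frac{786718}{17}$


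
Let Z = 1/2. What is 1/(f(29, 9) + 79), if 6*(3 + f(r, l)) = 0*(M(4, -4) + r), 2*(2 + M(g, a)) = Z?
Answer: 1/76 ≈ 0.013158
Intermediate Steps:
Z = 1/2 ≈ 0.50000
M(g, a) = -7/4 (M(g, a) = -2 + (1/2)*(1/2) = -2 + 1/4 = -7/4)
f(r, l) = -3 (f(r, l) = -3 + (0*(-7/4 + r))/6 = -3 + (1/6)*0 = -3 + 0 = -3)
1/(f(29, 9) + 79) = 1/(-3 + 79) = 1/76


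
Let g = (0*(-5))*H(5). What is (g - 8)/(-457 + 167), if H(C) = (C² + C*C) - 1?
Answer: 4/145 ≈ 0.027586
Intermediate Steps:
H(C) = -1 + 2*C² (H(C) = (C² + C²) - 1 = 2*C² - 1 = -1 + 2*C²)
g = 0 (g = (0*(-5))*(-1 + 2*5²) = 0*(-1 + 2*25) = 0*(-1 + 50) = 0*49 = 0)
(g - 8)/(-457 + 167) = (0 - 8)/(-457 + 167) = -8/(-290) = -8*(-1/290) = 4/145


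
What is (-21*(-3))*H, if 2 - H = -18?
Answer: 1260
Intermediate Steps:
H = 20 (H = 2 - 1*(-18) = 2 + 18 = 20)
(-21*(-3))*H = -21*(-3)*20 = 63*20 = 1260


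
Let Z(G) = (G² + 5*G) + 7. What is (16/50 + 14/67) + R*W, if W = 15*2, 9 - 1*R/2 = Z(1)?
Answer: -401114/1675 ≈ -239.47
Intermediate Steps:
Z(G) = 7 + G² + 5*G
R = -8 (R = 18 - 2*(7 + 1² + 5*1) = 18 - 2*(7 + 1 + 5) = 18 - 2*13 = 18 - 26 = -8)
W = 30
(16/50 + 14/67) + R*W = (16/50 + 14/67) - 8*30 = (16*(1/50) + 14*(1/67)) - 240 = (8/25 + 14/67) - 240 = 886/1675 - 240 = -401114/1675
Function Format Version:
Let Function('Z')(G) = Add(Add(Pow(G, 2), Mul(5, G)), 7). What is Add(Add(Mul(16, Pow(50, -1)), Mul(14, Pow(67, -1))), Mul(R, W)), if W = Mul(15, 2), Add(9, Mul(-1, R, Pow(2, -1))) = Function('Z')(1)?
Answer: Rational(-401114, 1675) ≈ -239.47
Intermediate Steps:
Function('Z')(G) = Add(7, Pow(G, 2), Mul(5, G))
R = -8 (R = Add(18, Mul(-2, Add(7, Pow(1, 2), Mul(5, 1)))) = Add(18, Mul(-2, Add(7, 1, 5))) = Add(18, Mul(-2, 13)) = Add(18, -26) = -8)
W = 30
Add(Add(Mul(16, Pow(50, -1)), Mul(14, Pow(67, -1))), Mul(R, W)) = Add(Add(Mul(16, Pow(50, -1)), Mul(14, Pow(67, -1))), Mul(-8, 30)) = Add(Add(Mul(16, Rational(1, 50)), Mul(14, Rational(1, 67))), -240) = Add(Add(Rational(8, 25), Rational(14, 67)), -240) = Add(Rational(886, 1675), -240) = Rational(-401114, 1675)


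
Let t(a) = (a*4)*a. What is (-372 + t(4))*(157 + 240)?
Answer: -122276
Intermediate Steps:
t(a) = 4*a² (t(a) = (4*a)*a = 4*a²)
(-372 + t(4))*(157 + 240) = (-372 + 4*4²)*(157 + 240) = (-372 + 4*16)*397 = (-372 + 64)*397 = -308*397 = -122276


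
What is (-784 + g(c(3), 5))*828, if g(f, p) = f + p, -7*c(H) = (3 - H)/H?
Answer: -645012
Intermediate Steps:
c(H) = -(3 - H)/(7*H)
(-784 + g(c(3), 5))*828 = (-784 + ((1/7)*(-3 + 3)/3 + 5))*828 = (-784 + ((1/7)*(1/3)*0 + 5))*828 = (-784 + (0 + 5))*828 = (-784 + 5)*828 = -779*828 = -645012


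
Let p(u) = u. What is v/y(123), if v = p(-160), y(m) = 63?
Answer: -160/63 ≈ -2.5397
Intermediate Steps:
v = -160
v/y(123) = -160/63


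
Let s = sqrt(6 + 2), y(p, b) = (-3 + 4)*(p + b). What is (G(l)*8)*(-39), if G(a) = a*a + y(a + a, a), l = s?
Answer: -2496 - 1872*sqrt(2) ≈ -5143.4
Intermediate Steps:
y(p, b) = b + p (y(p, b) = 1*(b + p) = b + p)
s = 2*sqrt(2) (s = sqrt(8) = 2*sqrt(2) ≈ 2.8284)
l = 2*sqrt(2) ≈ 2.8284
G(a) = a**2 + 3*a (G(a) = a*a + (a + (a + a)) = a**2 + (a + 2*a) = a**2 + 3*a)
(G(l)*8)*(-39) = (((2*sqrt(2))*(3 + 2*sqrt(2)))*8)*(-39) = ((2*sqrt(2)*(3 + 2*sqrt(2)))*8)*(-39) = (16*sqrt(2)*(3 + 2*sqrt(2)))*(-39) = -624*sqrt(2)*(3 + 2*sqrt(2))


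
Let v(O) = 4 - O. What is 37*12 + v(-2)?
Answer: 450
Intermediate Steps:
37*12 + v(-2) = 37*12 + (4 - 1*(-2)) = 444 + (4 + 2) = 444 + 6 = 450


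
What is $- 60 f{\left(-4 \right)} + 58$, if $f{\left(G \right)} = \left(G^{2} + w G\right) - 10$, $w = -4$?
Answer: $-1262$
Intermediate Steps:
$f{\left(G \right)} = -10 + G^{2} - 4 G$ ($f{\left(G \right)} = \left(G^{2} - 4 G\right) - 10 = -10 + G^{2} - 4 G$)
$- 60 f{\left(-4 \right)} + 58 = - 60 \left(-10 + \left(-4\right)^{2} - -16\right) + 58 = - 60 \left(-10 + 16 + 16\right) + 58 = \left(-60\right) 22 + 58 = -1320 + 58 = -1262$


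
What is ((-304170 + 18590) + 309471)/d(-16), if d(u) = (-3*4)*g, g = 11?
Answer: -23891/132 ≈ -180.99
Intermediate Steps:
d(u) = -132 (d(u) = -3*4*11 = -12*11 = -132)
((-304170 + 18590) + 309471)/d(-16) = ((-304170 + 18590) + 309471)/(-132) = (-285580 + 309471)*(-1/132) = 23891*(-1/132) = -23891/132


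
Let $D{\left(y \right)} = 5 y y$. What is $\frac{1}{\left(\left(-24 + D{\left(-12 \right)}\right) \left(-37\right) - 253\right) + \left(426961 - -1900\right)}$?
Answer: $\frac{1}{402856} \approx 2.4823 \cdot 10^{-6}$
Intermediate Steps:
$D{\left(y \right)} = 5 y^{2}$
$\frac{1}{\left(\left(-24 + D{\left(-12 \right)}\right) \left(-37\right) - 253\right) + \left(426961 - -1900\right)} = \frac{1}{\left(\left(-24 + 5 \left(-12\right)^{2}\right) \left(-37\right) - 253\right) + \left(426961 - -1900\right)} = \frac{1}{\left(\left(-24 + 5 \cdot 144\right) \left(-37\right) - 253\right) + \left(426961 + 1900\right)} = \frac{1}{\left(\left(-24 + 720\right) \left(-37\right) - 253\right) + 428861} = \frac{1}{\left(696 \left(-37\right) - 253\right) + 428861} = \frac{1}{\left(-25752 - 253\right) + 428861} = \frac{1}{-26005 + 428861} = \frac{1}{402856}$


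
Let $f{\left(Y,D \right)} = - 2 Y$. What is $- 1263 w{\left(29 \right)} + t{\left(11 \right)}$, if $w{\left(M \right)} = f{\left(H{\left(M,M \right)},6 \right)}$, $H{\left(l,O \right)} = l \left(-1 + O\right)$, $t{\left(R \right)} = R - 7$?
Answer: $2051116$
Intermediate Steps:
$t{\left(R \right)} = -7 + R$
$w{\left(M \right)} = - 2 M \left(-1 + M\right)$
$- 1263 w{\left(29 \right)} + t{\left(11 \right)} = - 1263 \cdot 2 \cdot 29 \left(1 - 29\right) + \left(-7 + 11\right) = - 1263 \cdot 2 \cdot 29 \left(1 - 29\right) + 4 = - 1263 \cdot 2 \cdot 29 \left(-28\right) + 4 = \left(-1263\right) \left(-1624\right) + 4 = 2051112 + 4 = 2051116$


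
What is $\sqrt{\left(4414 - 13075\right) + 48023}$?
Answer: $\sqrt{39362} \approx 198.4$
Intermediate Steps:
$\sqrt{\left(4414 - 13075\right) + 48023} = \sqrt{-8661 + 48023} = \sqrt{39362}$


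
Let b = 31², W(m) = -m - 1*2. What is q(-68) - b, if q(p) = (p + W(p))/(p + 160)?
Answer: -44207/46 ≈ -961.02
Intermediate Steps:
W(m) = -2 - m (W(m) = -m - 2 = -2 - m)
b = 961
q(p) = -2/(160 + p) (q(p) = (p + (-2 - p))/(p + 160) = -2/(160 + p))
q(-68) - b = -2/(160 - 68) - 1*961 = -2/92 - 961 = -2*1/92 - 961 = -1/46 - 961 = -44207/46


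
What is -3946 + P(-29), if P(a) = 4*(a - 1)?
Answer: -4066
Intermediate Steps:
P(a) = -4 + 4*a (P(a) = 4*(-1 + a) = -4 + 4*a)
-3946 + P(-29) = -3946 + (-4 + 4*(-29)) = -3946 + (-4 - 116) = -3946 - 120 = -4066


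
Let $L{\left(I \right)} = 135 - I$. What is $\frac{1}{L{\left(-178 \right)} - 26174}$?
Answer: $- \frac{1}{25861} \approx -3.8668 \cdot 10^{-5}$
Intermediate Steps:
$\frac{1}{L{\left(-178 \right)} - 26174} = \frac{1}{\left(135 - -178\right) - 26174} = \frac{1}{\left(135 + 178\right) - 26174} = \frac{1}{313 - 26174} = \frac{1}{-25861} = - \frac{1}{25861}$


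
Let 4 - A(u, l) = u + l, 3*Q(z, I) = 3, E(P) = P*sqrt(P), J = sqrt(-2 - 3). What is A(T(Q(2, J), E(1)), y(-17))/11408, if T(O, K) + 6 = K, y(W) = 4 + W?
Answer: 11/5704 ≈ 0.0019285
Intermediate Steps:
J = I*sqrt(5) (J = sqrt(-5) = I*sqrt(5) ≈ 2.2361*I)
E(P) = P**(3/2)
Q(z, I) = 1 (Q(z, I) = (1/3)*3 = 1)
T(O, K) = -6 + K
A(u, l) = 4 - l - u (A(u, l) = 4 - (u + l) = 4 - (l + u) = 4 + (-l - u) = 4 - l - u)
A(T(Q(2, J), E(1)), y(-17))/11408 = (4 - (4 - 17) - (-6 + 1**(3/2)))/11408 = (4 - 1*(-13) - (-6 + 1))*(1/11408) = (4 + 13 - 1*(-5))*(1/11408) = (4 + 13 + 5)*(1/11408) = 22*(1/11408) = 11/5704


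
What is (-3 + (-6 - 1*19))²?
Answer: 784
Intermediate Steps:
(-3 + (-6 - 1*19))² = (-3 + (-6 - 19))² = (-3 - 25)² = (-28)² = 784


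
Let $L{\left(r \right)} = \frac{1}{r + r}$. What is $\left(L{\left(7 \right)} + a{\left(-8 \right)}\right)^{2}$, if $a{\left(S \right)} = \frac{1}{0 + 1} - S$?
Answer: $\frac{16129}{196} \approx 82.291$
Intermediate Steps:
$a{\left(S \right)} = 1 - S$ ($a{\left(S \right)} = 1^{-1} - S = 1 - S$)
$L{\left(r \right)} = \frac{1}{2 r}$
$\left(L{\left(7 \right)} + a{\left(-8 \right)}\right)^{2} = \left(\frac{1}{2 \cdot 7} + \left(1 - -8\right)\right)^{2} = \left(\frac{1}{2} \cdot \frac{1}{7} + \left(1 + 8\right)\right)^{2} = \left(\frac{1}{14} + 9\right)^{2} = \left(\frac{127}{14}\right)^{2} = \frac{16129}{196}$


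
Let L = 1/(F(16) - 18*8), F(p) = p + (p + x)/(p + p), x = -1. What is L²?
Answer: 1024/16654561 ≈ 6.1485e-5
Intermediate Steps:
F(p) = p + (-1 + p)/(2*p) (F(p) = p + (p - 1)/(p + p) = p + (-1 + p)/((2*p)) = p + (-1 + p)*(1/(2*p)) = p + (-1 + p)/(2*p))
L = -32/4081 (L = 1/((½ + 16 - ½/16) - 18*8) = 1/((½ + 16 - ½*1/16) - 144) = 1/((½ + 16 - 1/32) - 144) = 1/(527/32 - 144) = 1/(-4081/32) = -32/4081 ≈ -0.0078412)
L² = (-32/4081)² = 1024/16654561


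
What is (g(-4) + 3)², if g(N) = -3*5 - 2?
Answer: 196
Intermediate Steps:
g(N) = -17 (g(N) = -15 - 2 = -17)
(g(-4) + 3)² = (-17 + 3)² = (-14)² = 196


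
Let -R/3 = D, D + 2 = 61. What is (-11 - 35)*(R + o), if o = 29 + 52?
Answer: 4416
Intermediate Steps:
D = 59 (D = -2 + 61 = 59)
o = 81
R = -177 (R = -3*59 = -177)
(-11 - 35)*(R + o) = (-11 - 35)*(-177 + 81) = -46*(-96) = 4416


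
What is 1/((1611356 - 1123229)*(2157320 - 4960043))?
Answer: -1/1368084769821 ≈ -7.3095e-13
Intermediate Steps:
1/((1611356 - 1123229)*(2157320 - 4960043)) = 1/(488127*(-2802723)) = 1/(-1368084769821) = -1/1368084769821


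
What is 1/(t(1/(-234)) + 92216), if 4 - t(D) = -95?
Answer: 1/92315 ≈ 1.0832e-5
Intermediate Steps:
t(D) = 99 (t(D) = 4 - 1*(-95) = 4 + 95 = 99)
1/(t(1/(-234)) + 92216) = 1/(99 + 92216) = 1/92315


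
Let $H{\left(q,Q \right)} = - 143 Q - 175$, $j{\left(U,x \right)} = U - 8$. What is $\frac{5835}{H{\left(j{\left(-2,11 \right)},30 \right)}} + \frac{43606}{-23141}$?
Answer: $- \frac{65945705}{20664913} \approx -3.1912$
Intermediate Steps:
$j{\left(U,x \right)} = -8 + U$
$H{\left(q,Q \right)} = -175 - 143 Q$
$\frac{5835}{H{\left(j{\left(-2,11 \right)},30 \right)}} + \frac{43606}{-23141} = \frac{5835}{-175 - 4290} + \frac{43606}{-23141} = \frac{5835}{-175 - 4290} + 43606 \left(- \frac{1}{23141}\right) = \frac{5835}{-4465} - \frac{43606}{23141} = 5835 \left(- \frac{1}{4465}\right) - \frac{43606}{23141} = - \frac{1167}{893} - \frac{43606}{23141} = - \frac{65945705}{20664913}$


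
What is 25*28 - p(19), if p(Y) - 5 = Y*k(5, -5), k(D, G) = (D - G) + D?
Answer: 410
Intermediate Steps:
k(D, G) = -G + 2*D
p(Y) = 5 + 15*Y (p(Y) = 5 + Y*(-1*(-5) + 2*5) = 5 + Y*(5 + 10) = 5 + Y*15 = 5 + 15*Y)
25*28 - p(19) = 25*28 - (5 + 15*19) = 700 - (5 + 285) = 700 - 1*290 = 700 - 290 = 410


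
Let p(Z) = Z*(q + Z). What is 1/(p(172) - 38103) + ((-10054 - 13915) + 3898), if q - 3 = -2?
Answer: -167532638/8347 ≈ -20071.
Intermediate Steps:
q = 1 (q = 3 - 2 = 1)
p(Z) = Z*(1 + Z)
1/(p(172) - 38103) + ((-10054 - 13915) + 3898) = 1/(172*(1 + 172) - 38103) + ((-10054 - 13915) + 3898) = 1/(172*173 - 38103) + (-23969 + 3898) = 1/(29756 - 38103) - 20071 = 1/(-8347) - 20071 = -1/8347 - 20071 = -167532638/8347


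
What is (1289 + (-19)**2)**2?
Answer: 2722500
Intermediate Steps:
(1289 + (-19)**2)**2 = (1289 + 361)**2 = 1650**2 = 2722500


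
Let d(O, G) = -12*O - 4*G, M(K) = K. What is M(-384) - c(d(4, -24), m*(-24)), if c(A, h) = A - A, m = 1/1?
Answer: -384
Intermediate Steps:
m = 1
c(A, h) = 0
M(-384) - c(d(4, -24), m*(-24)) = -384 - 1*0 = -384 + 0 = -384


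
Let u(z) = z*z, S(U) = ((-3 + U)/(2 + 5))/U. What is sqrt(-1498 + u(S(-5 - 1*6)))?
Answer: I*sqrt(181254)/11 ≈ 38.704*I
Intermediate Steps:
S(U) = (-3/7 + U/7)/U (S(U) = ((-3 + U)/7)/U = ((-3 + U)*(1/7))/U = (-3/7 + U/7)/U)
u(z) = z**2
sqrt(-1498 + u(S(-5 - 1*6))) = sqrt(-1498 + ((-3 + (-5 - 1*6))/(7*(-5 - 1*6)))**2) = sqrt(-1498 + ((-3 + (-5 - 6))/(7*(-5 - 6)))**2) = sqrt(-1498 + ((1/7)*(-3 - 11)/(-11))**2) = sqrt(-1498 + ((1/7)*(-1/11)*(-14))**2) = sqrt(-1498 + (2/11)**2) = sqrt(-1498 + 4/121) = sqrt(-181254/121) = I*sqrt(181254)/11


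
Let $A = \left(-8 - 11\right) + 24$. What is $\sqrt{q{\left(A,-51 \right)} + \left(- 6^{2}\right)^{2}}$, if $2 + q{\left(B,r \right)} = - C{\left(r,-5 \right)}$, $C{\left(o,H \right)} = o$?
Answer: $\sqrt{1345} \approx 36.674$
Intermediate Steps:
$A = 5$ ($A = -19 + 24 = 5$)
$q{\left(B,r \right)} = -2 - r$
$\sqrt{q{\left(A,-51 \right)} + \left(- 6^{2}\right)^{2}} = \sqrt{\left(-2 - -51\right) + \left(- 6^{2}\right)^{2}} = \sqrt{\left(-2 + 51\right) + \left(\left(-1\right) 36\right)^{2}} = \sqrt{49 + \left(-36\right)^{2}} = \sqrt{49 + 1296} = \sqrt{1345}$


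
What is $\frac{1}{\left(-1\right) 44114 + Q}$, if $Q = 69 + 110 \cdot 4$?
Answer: $- \frac{1}{43605} \approx -2.2933 \cdot 10^{-5}$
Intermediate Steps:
$Q = 509$ ($Q = 69 + 440 = 509$)
$\frac{1}{\left(-1\right) 44114 + Q} = \frac{1}{\left(-1\right) 44114 + 509} = \frac{1}{-44114 + 509} = \frac{1}{-43605} = - \frac{1}{43605}$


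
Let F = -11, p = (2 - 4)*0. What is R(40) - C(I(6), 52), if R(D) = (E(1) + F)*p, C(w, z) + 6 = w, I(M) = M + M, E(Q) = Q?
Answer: -6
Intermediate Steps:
I(M) = 2*M
C(w, z) = -6 + w
p = 0 (p = -2*0 = 0)
R(D) = 0 (R(D) = (1 - 11)*0 = -10*0 = 0)
R(40) - C(I(6), 52) = 0 - (-6 + 2*6) = 0 - (-6 + 12) = 0 - 1*6 = 0 - 6 = -6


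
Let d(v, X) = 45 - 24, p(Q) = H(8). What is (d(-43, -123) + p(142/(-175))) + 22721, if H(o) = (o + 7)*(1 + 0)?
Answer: 22757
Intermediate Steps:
H(o) = 7 + o (H(o) = (7 + o)*1 = 7 + o)
p(Q) = 15 (p(Q) = 7 + 8 = 15)
d(v, X) = 21
(d(-43, -123) + p(142/(-175))) + 22721 = (21 + 15) + 22721 = 36 + 22721 = 22757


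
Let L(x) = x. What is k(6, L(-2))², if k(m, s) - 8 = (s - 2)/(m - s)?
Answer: 225/4 ≈ 56.250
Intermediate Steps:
k(m, s) = 8 + (-2 + s)/(m - s) (k(m, s) = 8 + (s - 2)/(m - s) = 8 + (-2 + s)/(m - s))
k(6, L(-2))² = ((-2 - 7*(-2) + 8*6)/(6 - 1*(-2)))² = ((-2 + 14 + 48)/(6 + 2))² = (60/8)² = ((⅛)*60)² = (15/2)² = 225/4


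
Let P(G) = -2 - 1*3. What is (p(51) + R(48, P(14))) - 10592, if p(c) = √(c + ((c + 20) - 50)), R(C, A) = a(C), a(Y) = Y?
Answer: -10544 + 6*√2 ≈ -10536.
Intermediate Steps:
P(G) = -5 (P(G) = -2 - 3 = -5)
R(C, A) = C
p(c) = √(-30 + 2*c) (p(c) = √(c + ((20 + c) - 50)) = √(c + (-30 + c)) = √(-30 + 2*c))
(p(51) + R(48, P(14))) - 10592 = (√(-30 + 2*51) + 48) - 10592 = (√(-30 + 102) + 48) - 10592 = (√72 + 48) - 10592 = (6*√2 + 48) - 10592 = (48 + 6*√2) - 10592 = -10544 + 6*√2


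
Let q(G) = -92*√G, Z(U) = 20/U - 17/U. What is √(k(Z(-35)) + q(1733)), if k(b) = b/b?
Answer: √(1 - 92*√1733) ≈ 61.878*I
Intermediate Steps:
Z(U) = 3/U
k(b) = 1
q(G) = -92*√G
√(k(Z(-35)) + q(1733)) = √(1 - 92*√1733)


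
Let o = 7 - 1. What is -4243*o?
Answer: -25458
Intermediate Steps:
o = 6
-4243*o = -4243*6 = -25458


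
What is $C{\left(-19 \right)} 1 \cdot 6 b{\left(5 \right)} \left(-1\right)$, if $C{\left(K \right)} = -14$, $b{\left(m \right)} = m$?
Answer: $420$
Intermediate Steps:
$C{\left(-19 \right)} 1 \cdot 6 b{\left(5 \right)} \left(-1\right) = - 14 \cdot 1 \cdot 6 \cdot 5 \left(-1\right) = - 14 \cdot 6 \cdot 5 \left(-1\right) = - 14 \cdot 30 \left(-1\right) = \left(-14\right) \left(-30\right) = 420$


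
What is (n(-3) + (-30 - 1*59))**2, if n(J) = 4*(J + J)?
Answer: 12769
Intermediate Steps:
n(J) = 8*J (n(J) = 4*(2*J) = 8*J)
(n(-3) + (-30 - 1*59))**2 = (8*(-3) + (-30 - 1*59))**2 = (-24 + (-30 - 59))**2 = (-24 - 89)**2 = (-113)**2 = 12769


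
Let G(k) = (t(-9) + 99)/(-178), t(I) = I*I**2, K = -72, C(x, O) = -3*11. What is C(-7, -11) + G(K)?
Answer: -2622/89 ≈ -29.461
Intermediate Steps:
C(x, O) = -33
t(I) = I**3
G(k) = 315/89 (G(k) = ((-9)**3 + 99)/(-178) = (-729 + 99)*(-1/178) = -630*(-1/178) = 315/89)
C(-7, -11) + G(K) = -33 + 315/89 = -2622/89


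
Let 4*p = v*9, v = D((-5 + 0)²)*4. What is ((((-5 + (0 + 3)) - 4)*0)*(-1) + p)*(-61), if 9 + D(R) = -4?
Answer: 7137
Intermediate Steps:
D(R) = -13 (D(R) = -9 - 4 = -13)
v = -52 (v = -13*4 = -52)
p = -117 (p = (-52*9)/4 = (¼)*(-468) = -117)
((((-5 + (0 + 3)) - 4)*0)*(-1) + p)*(-61) = ((((-5 + (0 + 3)) - 4)*0)*(-1) - 117)*(-61) = ((((-5 + 3) - 4)*0)*(-1) - 117)*(-61) = (((-2 - 4)*0)*(-1) - 117)*(-61) = (-6*0*(-1) - 117)*(-61) = (0*(-1) - 117)*(-61) = (0 - 117)*(-61) = -117*(-61) = 7137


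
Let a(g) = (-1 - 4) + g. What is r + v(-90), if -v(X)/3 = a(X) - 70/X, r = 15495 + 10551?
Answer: 78986/3 ≈ 26329.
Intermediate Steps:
a(g) = -5 + g
r = 26046
v(X) = 15 - 3*X + 210/X (v(X) = -3*((-5 + X) - 70/X) = -3*(-5 + X - 70/X) = 15 - 3*X + 210/X)
r + v(-90) = 26046 + (15 - 3*(-90) + 210/(-90)) = 26046 + (15 + 270 + 210*(-1/90)) = 26046 + (15 + 270 - 7/3) = 26046 + 848/3 = 78986/3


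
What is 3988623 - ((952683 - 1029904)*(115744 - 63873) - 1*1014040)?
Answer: 4010533154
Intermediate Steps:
3988623 - ((952683 - 1029904)*(115744 - 63873) - 1*1014040) = 3988623 - (-77221*51871 - 1014040) = 3988623 - (-4005530491 - 1014040) = 3988623 - 1*(-4006544531) = 3988623 + 4006544531 = 4010533154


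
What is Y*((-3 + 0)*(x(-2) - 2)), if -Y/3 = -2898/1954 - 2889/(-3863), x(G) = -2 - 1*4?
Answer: 199795248/3774151 ≈ 52.938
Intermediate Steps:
x(G) = -6 (x(G) = -2 - 4 = -6)
Y = 8324802/3774151 (Y = -3*(-2898/1954 - 2889/(-3863)) = -3*(-2898*1/1954 - 2889*(-1/3863)) = -3*(-1449/977 + 2889/3863) = -3*(-2774934/3774151) = 8324802/3774151 ≈ 2.2057)
Y*((-3 + 0)*(x(-2) - 2)) = 8324802*((-3 + 0)*(-6 - 2))/3774151 = 8324802*(-3*(-8))/3774151 = (8324802/3774151)*24 = 199795248/3774151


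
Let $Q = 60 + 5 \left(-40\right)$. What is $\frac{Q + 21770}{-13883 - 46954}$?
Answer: $- \frac{1030}{2897} \approx -0.35554$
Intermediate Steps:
$Q = -140$ ($Q = 60 - 200 = -140$)
$\frac{Q + 21770}{-13883 - 46954} = \frac{-140 + 21770}{-13883 - 46954} = \frac{21630}{-60837} = 21630 \left(- \frac{1}{60837}\right) = - \frac{1030}{2897}$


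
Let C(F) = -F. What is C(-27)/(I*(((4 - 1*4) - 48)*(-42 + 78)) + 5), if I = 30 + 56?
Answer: -27/148603 ≈ -0.00018169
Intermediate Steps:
I = 86
C(-27)/(I*(((4 - 1*4) - 48)*(-42 + 78)) + 5) = (-1*(-27))/(86*(((4 - 1*4) - 48)*(-42 + 78)) + 5) = 27/(86*(((4 - 4) - 48)*36) + 5) = 27/(86*((0 - 48)*36) + 5) = 27/(86*(-48*36) + 5) = 27/(86*(-1728) + 5) = 27/(-148608 + 5) = 27/(-148603) = 27*(-1/148603) = -27/148603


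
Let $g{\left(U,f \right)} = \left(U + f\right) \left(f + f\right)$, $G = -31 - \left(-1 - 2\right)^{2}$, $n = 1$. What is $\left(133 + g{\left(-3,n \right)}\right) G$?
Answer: $-5160$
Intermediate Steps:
$G = -40$ ($G = -31 - \left(-1 + \left(-4 + 2\right)\right)^{2} = -31 - \left(-1 - 2\right)^{2} = -31 - \left(-3\right)^{2} = -31 - 9 = -40$)
$g{\left(U,f \right)} = 2 f \left(U + f\right)$ ($g{\left(U,f \right)} = \left(U + f\right) 2 f = 2 f \left(U + f\right)$)
$\left(133 + g{\left(-3,n \right)}\right) G = \left(133 + 2 \cdot 1 \left(-3 + 1\right)\right) \left(-40\right) = \left(133 + 2 \cdot 1 \left(-2\right)\right) \left(-40\right) = \left(133 - 4\right) \left(-40\right) = 129 \left(-40\right) = -5160$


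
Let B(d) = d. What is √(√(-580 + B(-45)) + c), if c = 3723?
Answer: √(3723 + 25*I) ≈ 61.017 + 0.2049*I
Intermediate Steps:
√(√(-580 + B(-45)) + c) = √(√(-580 - 45) + 3723) = √(√(-625) + 3723) = √(25*I + 3723) = √(3723 + 25*I)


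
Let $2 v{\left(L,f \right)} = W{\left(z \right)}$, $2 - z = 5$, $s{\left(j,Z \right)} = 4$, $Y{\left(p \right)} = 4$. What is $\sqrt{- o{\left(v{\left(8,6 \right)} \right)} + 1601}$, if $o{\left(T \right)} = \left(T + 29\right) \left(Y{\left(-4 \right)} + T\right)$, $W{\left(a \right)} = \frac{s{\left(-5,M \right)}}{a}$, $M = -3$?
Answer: $\frac{\sqrt{13559}}{3} \approx 38.814$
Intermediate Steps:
$z = -3$ ($z = 2 - 5 = -3$)
$W{\left(a \right)} = \frac{4}{a}$
$v{\left(L,f \right)} = - \frac{2}{3}$ ($v{\left(L,f \right)} = \frac{4 \frac{1}{-3}}{2} = \frac{4 \left(- \frac{1}{3}\right)}{2} = \frac{1}{2} \left(- \frac{4}{3}\right) = - \frac{2}{3}$)
$o{\left(T \right)} = \left(4 + T\right) \left(29 + T\right)$ ($o{\left(T \right)} = \left(T + 29\right) \left(4 + T\right) = \left(29 + T\right) \left(4 + T\right) = \left(4 + T\right) \left(29 + T\right)$)
$\sqrt{- o{\left(v{\left(8,6 \right)} \right)} + 1601} = \sqrt{- (116 + \left(- \frac{2}{3}\right)^{2} + 33 \left(- \frac{2}{3}\right)) + 1601} = \sqrt{- (116 + \frac{4}{9} - 22) + 1601} = \sqrt{\left(-1\right) \frac{850}{9} + 1601} = \sqrt{- \frac{850}{9} + 1601} = \sqrt{\frac{13559}{9}} = \frac{\sqrt{13559}}{3}$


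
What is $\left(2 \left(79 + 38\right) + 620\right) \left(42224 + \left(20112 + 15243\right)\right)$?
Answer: $66252466$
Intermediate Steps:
$\left(2 \left(79 + 38\right) + 620\right) \left(42224 + \left(20112 + 15243\right)\right) = \left(2 \cdot 117 + 620\right) \left(42224 + 35355\right) = \left(234 + 620\right) 77579 = 854 \cdot 77579 = 66252466$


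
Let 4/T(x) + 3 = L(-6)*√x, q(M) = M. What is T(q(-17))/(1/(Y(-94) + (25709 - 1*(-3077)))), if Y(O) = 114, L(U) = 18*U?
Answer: -115600/66099 + 1387200*I*√17/22033 ≈ -1.7489 + 259.59*I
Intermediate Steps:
T(x) = 4/(-3 - 108*√x) (T(x) = 4/(-3 + (18*(-6))*√x) = 4/(-3 - 108*√x))
T(q(-17))/(1/(Y(-94) + (25709 - 1*(-3077)))) = (-4/(3 + 108*√(-17)))/(1/(114 + (25709 - 1*(-3077)))) = (-4/(3 + 108*(I*√17)))/(1/(114 + (25709 + 3077))) = (-4/(3 + 108*I*√17))/(1/(114 + 28786)) = (-4/(3 + 108*I*√17))/(1/28900) = -4/(3 + 108*I*√17)*28900 = -115600/(3 + 108*I*√17)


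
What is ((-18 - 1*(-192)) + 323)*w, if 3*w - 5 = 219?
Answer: 111328/3 ≈ 37109.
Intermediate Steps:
w = 224/3 (w = 5/3 + (⅓)*219 = 5/3 + 73 = 224/3 ≈ 74.667)
((-18 - 1*(-192)) + 323)*w = ((-18 - 1*(-192)) + 323)*(224/3) = ((-18 + 192) + 323)*(224/3) = (174 + 323)*(224/3) = 497*(224/3) = 111328/3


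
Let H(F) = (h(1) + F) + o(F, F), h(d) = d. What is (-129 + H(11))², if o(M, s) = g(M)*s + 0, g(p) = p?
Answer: 16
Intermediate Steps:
o(M, s) = M*s (o(M, s) = M*s + 0 = M*s)
H(F) = 1 + F + F² (H(F) = (1 + F) + F*F = (1 + F) + F² = 1 + F + F²)
(-129 + H(11))² = (-129 + (1 + 11 + 11²))² = (-129 + (1 + 11 + 121))² = (-129 + 133)² = 4² = 16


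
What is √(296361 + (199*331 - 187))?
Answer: 3*√40227 ≈ 601.70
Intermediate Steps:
√(296361 + (199*331 - 187)) = √(296361 + (65869 - 187)) = √(296361 + 65682) = √362043 = 3*√40227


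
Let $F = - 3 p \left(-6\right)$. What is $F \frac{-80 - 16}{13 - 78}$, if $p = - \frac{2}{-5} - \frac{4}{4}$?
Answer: $- \frac{5184}{325} \approx -15.951$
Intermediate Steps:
$p = - \frac{3}{5}$ ($p = \left(-2\right) \left(- \frac{1}{5}\right) - 1 = \frac{2}{5} - 1 = - \frac{3}{5} \approx -0.6$)
$F = - \frac{54}{5}$ ($F = \left(-3\right) \left(- \frac{3}{5}\right) \left(-6\right) = \frac{9}{5} \left(-6\right) = - \frac{54}{5} \approx -10.8$)
$F \frac{-80 - 16}{13 - 78} = - \frac{54 \frac{-80 - 16}{13 - 78}}{5} = - \frac{54 \left(- \frac{96}{-65}\right)}{5} = - \frac{54 \left(\left(-96\right) \left(- \frac{1}{65}\right)\right)}{5} = \left(- \frac{54}{5}\right) \frac{96}{65} = - \frac{5184}{325}$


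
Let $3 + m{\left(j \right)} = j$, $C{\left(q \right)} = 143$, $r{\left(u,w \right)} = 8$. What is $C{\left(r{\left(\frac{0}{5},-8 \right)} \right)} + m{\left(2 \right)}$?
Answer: $142$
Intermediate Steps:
$m{\left(j \right)} = -3 + j$
$C{\left(r{\left(\frac{0}{5},-8 \right)} \right)} + m{\left(2 \right)} = 143 + \left(-3 + 2\right) = 143 - 1 = 142$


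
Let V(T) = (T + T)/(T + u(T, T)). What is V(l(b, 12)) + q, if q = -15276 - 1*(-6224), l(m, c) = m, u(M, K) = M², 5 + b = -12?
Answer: -72417/8 ≈ -9052.1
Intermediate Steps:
b = -17 (b = -5 - 12 = -17)
q = -9052 (q = -15276 + 6224 = -9052)
V(T) = 2*T/(T + T²) (V(T) = (T + T)/(T + T²) = (2*T)/(T + T²) = 2*T/(T + T²))
V(l(b, 12)) + q = 2/(1 - 17) - 9052 = 2/(-16) - 9052 = 2*(-1/16) - 9052 = -⅛ - 9052 = -72417/8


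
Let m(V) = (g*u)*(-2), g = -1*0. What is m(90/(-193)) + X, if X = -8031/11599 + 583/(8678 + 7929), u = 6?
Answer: -126608600/192624593 ≈ -0.65728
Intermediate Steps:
g = 0
m(V) = 0 (m(V) = (0*6)*(-2) = 0*(-2) = 0)
X = -126608600/192624593 (X = -8031*1/11599 + 583/16607 = -8031/11599 + 583*(1/16607) = -8031/11599 + 583/16607 = -126608600/192624593 ≈ -0.65728)
m(90/(-193)) + X = 0 - 126608600/192624593 = -126608600/192624593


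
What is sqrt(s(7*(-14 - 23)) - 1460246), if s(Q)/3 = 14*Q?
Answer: 2*I*sqrt(367781) ≈ 1212.9*I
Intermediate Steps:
s(Q) = 42*Q (s(Q) = 3*(14*Q) = 42*Q)
sqrt(s(7*(-14 - 23)) - 1460246) = sqrt(42*(7*(-14 - 23)) - 1460246) = sqrt(42*(7*(-37)) - 1460246) = sqrt(42*(-259) - 1460246) = sqrt(-10878 - 1460246) = sqrt(-1471124) = 2*I*sqrt(367781)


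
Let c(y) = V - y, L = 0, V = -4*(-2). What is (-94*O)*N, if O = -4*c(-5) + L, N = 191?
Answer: 933608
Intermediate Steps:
V = 8
c(y) = 8 - y
O = -52 (O = -4*(8 - 1*(-5)) + 0 = -4*(8 + 5) + 0 = -4*13 + 0 = -52 + 0 = -52)
(-94*O)*N = -94*(-52)*191 = 4888*191 = 933608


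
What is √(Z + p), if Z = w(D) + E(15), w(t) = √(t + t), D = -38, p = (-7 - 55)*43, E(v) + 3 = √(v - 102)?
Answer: √(-2669 + I*√87 + 2*I*√19) ≈ 0.1746 + 51.663*I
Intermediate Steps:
E(v) = -3 + √(-102 + v) (E(v) = -3 + √(v - 102) = -3 + √(-102 + v))
p = -2666 (p = -62*43 = -2666)
w(t) = √2*√t (w(t) = √(2*t) = √2*√t)
Z = -3 + I*√87 + 2*I*√19 (Z = √2*√(-38) + (-3 + √(-102 + 15)) = √2*(I*√38) + (-3 + √(-87)) = 2*I*√19 + (-3 + I*√87) = -3 + I*√87 + 2*I*√19 ≈ -3.0 + 18.045*I)
√(Z + p) = √((-3 + I*√87 + 2*I*√19) - 2666) = √(-2669 + I*√87 + 2*I*√19)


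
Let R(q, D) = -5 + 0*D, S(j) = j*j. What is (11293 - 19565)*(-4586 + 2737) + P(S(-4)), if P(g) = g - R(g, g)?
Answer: 15294949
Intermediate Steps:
S(j) = j**2
R(q, D) = -5 (R(q, D) = -5 + 0 = -5)
P(g) = 5 + g (P(g) = g - 1*(-5) = g + 5 = 5 + g)
(11293 - 19565)*(-4586 + 2737) + P(S(-4)) = (11293 - 19565)*(-4586 + 2737) + (5 + (-4)**2) = -8272*(-1849) + (5 + 16) = 15294928 + 21 = 15294949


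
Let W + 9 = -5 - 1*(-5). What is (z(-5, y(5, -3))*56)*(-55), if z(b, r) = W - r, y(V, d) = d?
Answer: 18480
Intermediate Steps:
W = -9 (W = -9 + (-5 - 1*(-5)) = -9 + (-5 + 5) = -9 + 0 = -9)
z(b, r) = -9 - r
(z(-5, y(5, -3))*56)*(-55) = ((-9 - 1*(-3))*56)*(-55) = ((-9 + 3)*56)*(-55) = -6*56*(-55) = -336*(-55) = 18480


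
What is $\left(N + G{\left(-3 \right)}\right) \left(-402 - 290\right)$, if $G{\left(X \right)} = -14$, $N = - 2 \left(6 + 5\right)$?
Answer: $24912$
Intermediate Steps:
$N = -22$ ($N = \left(-2\right) 11 = -22$)
$\left(N + G{\left(-3 \right)}\right) \left(-402 - 290\right) = \left(-22 - 14\right) \left(-402 - 290\right) = \left(-36\right) \left(-692\right) = 24912$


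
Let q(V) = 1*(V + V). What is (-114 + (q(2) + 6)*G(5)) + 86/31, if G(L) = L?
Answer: -1898/31 ≈ -61.226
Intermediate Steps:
q(V) = 2*V (q(V) = 1*(2*V) = 2*V)
(-114 + (q(2) + 6)*G(5)) + 86/31 = (-114 + (2*2 + 6)*5) + 86/31 = (-114 + (4 + 6)*5) + 86*(1/31) = (-114 + 10*5) + 86/31 = (-114 + 50) + 86/31 = -64 + 86/31 = -1898/31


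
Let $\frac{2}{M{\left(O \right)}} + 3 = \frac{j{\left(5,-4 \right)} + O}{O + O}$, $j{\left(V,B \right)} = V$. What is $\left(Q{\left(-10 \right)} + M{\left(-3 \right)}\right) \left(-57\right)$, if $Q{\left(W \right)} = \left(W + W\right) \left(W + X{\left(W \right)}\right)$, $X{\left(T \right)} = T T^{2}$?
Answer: $- \frac{5756829}{5} \approx -1.1514 \cdot 10^{6}$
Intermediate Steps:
$M{\left(O \right)} = \frac{2}{-3 + \frac{5 + O}{2 O}}$ ($M{\left(O \right)} = \frac{2}{-3 + \frac{5 + O}{O + O}} = \frac{2}{-3 + \frac{5 + O}{2 O}}$)
$X{\left(T \right)} = T^{3}$
$Q{\left(W \right)} = 2 W \left(W + W^{3}\right)$ ($Q{\left(W \right)} = \left(W + W\right) \left(W + W^{3}\right) = 2 W \left(W + W^{3}\right)$)
$\left(Q{\left(-10 \right)} + M{\left(-3 \right)}\right) \left(-57\right) = \left(2 \left(-10\right)^{2} \left(1 + \left(-10\right)^{2}\right) - - \frac{12}{-5 + 5 \left(-3\right)}\right) \left(-57\right) = \left(2 \cdot 100 \left(1 + 100\right) - - \frac{12}{-5 - 15}\right) \left(-57\right) = \left(2 \cdot 100 \cdot 101 - - \frac{12}{-20}\right) \left(-57\right) = \left(20200 - \left(-12\right) \left(- \frac{1}{20}\right)\right) \left(-57\right) = \left(20200 - \frac{3}{5}\right) \left(-57\right) = \frac{100997}{5} \left(-57\right) = - \frac{5756829}{5}$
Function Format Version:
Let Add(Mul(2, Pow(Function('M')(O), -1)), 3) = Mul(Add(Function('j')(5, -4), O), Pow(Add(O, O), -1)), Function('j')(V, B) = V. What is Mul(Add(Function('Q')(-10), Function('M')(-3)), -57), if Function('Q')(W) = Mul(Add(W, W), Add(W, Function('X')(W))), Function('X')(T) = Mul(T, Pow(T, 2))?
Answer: Rational(-5756829, 5) ≈ -1.1514e+6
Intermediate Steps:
Function('M')(O) = Mul(2, Pow(Add(-3, Mul(Rational(1, 2), Pow(O, -1), Add(5, O))), -1)) (Function('M')(O) = Mul(2, Pow(Add(-3, Mul(Add(5, O), Pow(Add(O, O), -1))), -1)) = Mul(2, Pow(Add(-3, Mul(Add(5, O), Pow(Mul(2, O), -1))), -1)) = Mul(2, Pow(Add(-3, Mul(Add(5, O), Mul(Rational(1, 2), Pow(O, -1)))), -1)) = Mul(2, Pow(Add(-3, Mul(Rational(1, 2), Pow(O, -1), Add(5, O))), -1)))
Function('X')(T) = Pow(T, 3)
Function('Q')(W) = Mul(2, W, Add(W, Pow(W, 3))) (Function('Q')(W) = Mul(Add(W, W), Add(W, Pow(W, 3))) = Mul(Mul(2, W), Add(W, Pow(W, 3))) = Mul(2, W, Add(W, Pow(W, 3))))
Mul(Add(Function('Q')(-10), Function('M')(-3)), -57) = Mul(Add(Mul(2, Pow(-10, 2), Add(1, Pow(-10, 2))), Mul(-4, -3, Pow(Add(-5, Mul(5, -3)), -1))), -57) = Mul(Add(Mul(2, 100, Add(1, 100)), Mul(-4, -3, Pow(Add(-5, -15), -1))), -57) = Mul(Add(Mul(2, 100, 101), Mul(-4, -3, Pow(-20, -1))), -57) = Mul(Add(20200, Mul(-4, -3, Rational(-1, 20))), -57) = Mul(Add(20200, Rational(-3, 5)), -57) = Mul(Rational(100997, 5), -57) = Rational(-5756829, 5)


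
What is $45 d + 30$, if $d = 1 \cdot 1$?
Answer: $75$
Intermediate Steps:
$d = 1$
$45 d + 30 = 45 \cdot 1 + 30 = 45 + 30 = 75$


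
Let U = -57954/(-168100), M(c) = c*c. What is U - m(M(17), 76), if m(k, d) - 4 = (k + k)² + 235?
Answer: -28099819173/84050 ≈ -3.3432e+5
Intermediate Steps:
M(c) = c²
m(k, d) = 239 + 4*k² (m(k, d) = 4 + ((k + k)² + 235) = 4 + ((2*k)² + 235) = 4 + (4*k² + 235) = 4 + (235 + 4*k²) = 239 + 4*k²)
U = 28977/84050 (U = -57954*(-1/168100) = 28977/84050 ≈ 0.34476)
U - m(M(17), 76) = 28977/84050 - (239 + 4*(17²)²) = 28977/84050 - (239 + 4*289²) = 28977/84050 - (239 + 4*83521) = 28977/84050 - (239 + 334084) = 28977/84050 - 1*334323 = 28977/84050 - 334323 = -28099819173/84050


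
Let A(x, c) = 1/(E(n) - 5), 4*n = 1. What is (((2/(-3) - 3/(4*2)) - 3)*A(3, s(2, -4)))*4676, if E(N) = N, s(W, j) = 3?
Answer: 226786/57 ≈ 3978.7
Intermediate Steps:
n = ¼ (n = (¼)*1 = ¼ ≈ 0.25000)
A(x, c) = -4/19 (A(x, c) = 1/(¼ - 5) = 1/(-19/4) = -4/19)
(((2/(-3) - 3/(4*2)) - 3)*A(3, s(2, -4)))*4676 = (((2/(-3) - 3/(4*2)) - 3)*(-4/19))*4676 = (((2*(-⅓) - 3/8) - 3)*(-4/19))*4676 = (((-⅔ - 3*⅛) - 3)*(-4/19))*4676 = (((-⅔ - 3/8) - 3)*(-4/19))*4676 = ((-25/24 - 3)*(-4/19))*4676 = -97/24*(-4/19)*4676 = (97/114)*4676 = 226786/57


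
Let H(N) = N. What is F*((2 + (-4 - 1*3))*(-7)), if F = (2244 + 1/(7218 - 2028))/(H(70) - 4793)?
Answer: -81524527/4902474 ≈ -16.629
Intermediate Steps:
F = -11646361/24512370 (F = (2244 + 1/(7218 - 2028))/(70 - 4793) = (2244 + 1/5190)/(-4723) = (2244 + 1/5190)*(-1/4723) = (11646361/5190)*(-1/4723) = -11646361/24512370 ≈ -0.47512)
F*((2 + (-4 - 1*3))*(-7)) = -11646361*(2 + (-4 - 1*3))*(-7)/24512370 = -11646361*(2 + (-4 - 3))*(-7)/24512370 = -11646361*(2 - 7)*(-7)/24512370 = -(-11646361)*(-7)/4902474 = -11646361/24512370*35 = -81524527/4902474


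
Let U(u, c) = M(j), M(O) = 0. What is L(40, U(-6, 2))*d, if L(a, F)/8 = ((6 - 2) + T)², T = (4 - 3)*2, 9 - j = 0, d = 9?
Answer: 2592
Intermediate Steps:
j = 9 (j = 9 - 1*0 = 9 + 0 = 9)
T = 2 (T = 1*2 = 2)
U(u, c) = 0
L(a, F) = 288 (L(a, F) = 8*((6 - 2) + 2)² = 8*(4 + 2)² = 8*6² = 8*36 = 288)
L(40, U(-6, 2))*d = 288*9 = 2592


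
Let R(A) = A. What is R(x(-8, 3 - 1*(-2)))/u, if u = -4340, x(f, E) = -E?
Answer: 1/868 ≈ 0.0011521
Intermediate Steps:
R(x(-8, 3 - 1*(-2)))/u = -(3 - 1*(-2))/(-4340) = -(3 + 2)*(-1/4340) = -1*5*(-1/4340) = -5*(-1/4340) = 1/868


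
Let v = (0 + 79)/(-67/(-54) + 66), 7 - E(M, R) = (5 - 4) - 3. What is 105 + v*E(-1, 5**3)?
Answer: 419649/3631 ≈ 115.57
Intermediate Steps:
E(M, R) = 9 (E(M, R) = 7 - ((5 - 4) - 3) = 7 - (1 - 3) = 7 - 1*(-2) = 7 + 2 = 9)
v = 4266/3631 (v = 79/(-67*(-1/54) + 66) = 79/(67/54 + 66) = 79/(3631/54) = 79*(54/3631) = 4266/3631 ≈ 1.1749)
105 + v*E(-1, 5**3) = 105 + (4266/3631)*9 = 105 + 38394/3631 = 419649/3631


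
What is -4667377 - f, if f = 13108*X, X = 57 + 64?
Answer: -6253445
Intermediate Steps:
X = 121
f = 1586068 (f = 13108*121 = 1586068)
-4667377 - f = -4667377 - 1*1586068 = -4667377 - 1586068 = -6253445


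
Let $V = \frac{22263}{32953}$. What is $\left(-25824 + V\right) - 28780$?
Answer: $- \frac{1799343349}{32953} \approx -54603.0$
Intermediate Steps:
$V = \frac{22263}{32953}$ ($V = 22263 \cdot \frac{1}{32953} = \frac{22263}{32953} \approx 0.6756$)
$\left(-25824 + V\right) - 28780 = \left(-25824 + \frac{22263}{32953}\right) - 28780 = - \frac{850956009}{32953} - 28780 = - \frac{1799343349}{32953}$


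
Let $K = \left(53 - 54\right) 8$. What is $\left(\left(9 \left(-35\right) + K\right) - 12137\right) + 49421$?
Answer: $36961$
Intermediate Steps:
$K = -8$ ($K = \left(-1\right) 8 = -8$)
$\left(\left(9 \left(-35\right) + K\right) - 12137\right) + 49421 = \left(\left(9 \left(-35\right) - 8\right) - 12137\right) + 49421 = \left(\left(-315 - 8\right) - 12137\right) + 49421 = \left(-323 - 12137\right) + 49421 = -12460 + 49421 = 36961$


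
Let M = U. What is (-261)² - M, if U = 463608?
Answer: -395487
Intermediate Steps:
M = 463608
(-261)² - M = (-261)² - 1*463608 = 68121 - 463608 = -395487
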